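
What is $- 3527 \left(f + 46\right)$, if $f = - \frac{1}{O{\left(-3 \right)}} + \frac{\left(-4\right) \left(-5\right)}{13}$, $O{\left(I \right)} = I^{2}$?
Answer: $- \frac{19571323}{117} \approx -1.6728 \cdot 10^{5}$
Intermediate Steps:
$f = \frac{167}{117}$ ($f = - \frac{1}{\left(-3\right)^{2}} + \frac{\left(-4\right) \left(-5\right)}{13} = - \frac{1}{9} + 20 \cdot \frac{1}{13} = \left(-1\right) \frac{1}{9} + \frac{20}{13} = - \frac{1}{9} + \frac{20}{13} = \frac{167}{117} \approx 1.4274$)
$- 3527 \left(f + 46\right) = - 3527 \left(\frac{167}{117} + 46\right) = \left(-3527\right) \frac{5549}{117} = - \frac{19571323}{117}$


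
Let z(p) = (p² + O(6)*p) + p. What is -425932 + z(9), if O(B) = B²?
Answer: -425518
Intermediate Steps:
z(p) = p² + 37*p (z(p) = (p² + 6²*p) + p = (p² + 36*p) + p = p² + 37*p)
-425932 + z(9) = -425932 + 9*(37 + 9) = -425932 + 9*46 = -425932 + 414 = -425518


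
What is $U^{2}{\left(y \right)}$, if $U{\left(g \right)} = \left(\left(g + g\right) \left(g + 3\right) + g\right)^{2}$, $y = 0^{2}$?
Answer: $0$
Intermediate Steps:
$y = 0$
$U{\left(g \right)} = \left(g + 2 g \left(3 + g\right)\right)^{2}$ ($U{\left(g \right)} = \left(2 g \left(3 + g\right) + g\right)^{2} = \left(g + 2 g \left(3 + g\right)\right)^{2}$)
$U^{2}{\left(y \right)} = \left(0^{2} \left(7 + 2 \cdot 0\right)^{2}\right)^{2} = \left(0 \left(7 + 0\right)^{2}\right)^{2} = \left(0 \cdot 7^{2}\right)^{2} = \left(0 \cdot 49\right)^{2} = 0^{2} = 0$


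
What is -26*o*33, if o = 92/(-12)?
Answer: 6578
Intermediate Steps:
o = -23/3 (o = 92*(-1/12) = -23/3 ≈ -7.6667)
-26*o*33 = -26*(-23/3)*33 = (598/3)*33 = 6578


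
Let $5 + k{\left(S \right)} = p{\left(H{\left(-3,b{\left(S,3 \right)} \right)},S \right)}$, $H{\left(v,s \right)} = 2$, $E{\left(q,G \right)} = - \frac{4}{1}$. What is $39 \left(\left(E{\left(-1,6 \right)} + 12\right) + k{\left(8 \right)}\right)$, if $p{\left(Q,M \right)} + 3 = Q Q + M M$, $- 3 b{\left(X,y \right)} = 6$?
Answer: $2652$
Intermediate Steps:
$b{\left(X,y \right)} = -2$ ($b{\left(X,y \right)} = \left(- \frac{1}{3}\right) 6 = -2$)
$E{\left(q,G \right)} = -4$ ($E{\left(q,G \right)} = \left(-4\right) 1 = -4$)
$p{\left(Q,M \right)} = -3 + M^{2} + Q^{2}$ ($p{\left(Q,M \right)} = -3 + \left(Q Q + M M\right) = -3 + \left(Q^{2} + M^{2}\right) = -3 + \left(M^{2} + Q^{2}\right) = -3 + M^{2} + Q^{2}$)
$k{\left(S \right)} = -4 + S^{2}$ ($k{\left(S \right)} = -5 + \left(-3 + S^{2} + 2^{2}\right) = -5 + \left(-3 + S^{2} + 4\right) = -5 + \left(1 + S^{2}\right) = -4 + S^{2}$)
$39 \left(\left(E{\left(-1,6 \right)} + 12\right) + k{\left(8 \right)}\right) = 39 \left(\left(-4 + 12\right) - \left(4 - 8^{2}\right)\right) = 39 \left(8 + \left(-4 + 64\right)\right) = 39 \left(8 + 60\right) = 39 \cdot 68 = 2652$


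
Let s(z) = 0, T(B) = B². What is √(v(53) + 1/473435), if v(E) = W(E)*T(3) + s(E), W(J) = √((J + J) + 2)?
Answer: √(473435 + 12103597758150*√3)/473435 ≈ 9.6711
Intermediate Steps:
W(J) = √(2 + 2*J) (W(J) = √(2*J + 2) = √(2 + 2*J))
v(E) = 9*√(2 + 2*E) (v(E) = √(2 + 2*E)*3² + 0 = √(2 + 2*E)*9 + 0 = 9*√(2 + 2*E) + 0 = 9*√(2 + 2*E))
√(v(53) + 1/473435) = √(9*√(2 + 2*53) + 1/473435) = √(9*√(2 + 106) + 1/473435) = √(9*√108 + 1/473435) = √(9*(6*√3) + 1/473435) = √(54*√3 + 1/473435) = √(1/473435 + 54*√3)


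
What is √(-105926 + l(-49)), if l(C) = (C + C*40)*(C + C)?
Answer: 2*√22739 ≈ 301.59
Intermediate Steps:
l(C) = 82*C² (l(C) = (C + 40*C)*(2*C) = (41*C)*(2*C) = 82*C²)
√(-105926 + l(-49)) = √(-105926 + 82*(-49)²) = √(-105926 + 82*2401) = √(-105926 + 196882) = √90956 = 2*√22739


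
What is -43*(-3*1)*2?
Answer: 258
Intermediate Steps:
-43*(-3*1)*2 = -43*(-3)*2 = -(-129)*2 = -1*(-258) = 258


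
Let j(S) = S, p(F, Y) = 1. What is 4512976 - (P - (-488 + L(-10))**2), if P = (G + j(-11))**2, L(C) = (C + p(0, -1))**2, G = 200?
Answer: 4642904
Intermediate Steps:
L(C) = (1 + C)**2 (L(C) = (C + 1)**2 = (1 + C)**2)
P = 35721 (P = (200 - 11)**2 = 189**2 = 35721)
4512976 - (P - (-488 + L(-10))**2) = 4512976 - (35721 - (-488 + (1 - 10)**2)**2) = 4512976 - (35721 - (-488 + (-9)**2)**2) = 4512976 - (35721 - (-488 + 81)**2) = 4512976 - (35721 - 1*(-407)**2) = 4512976 - (35721 - 1*165649) = 4512976 - (35721 - 165649) = 4512976 - 1*(-129928) = 4512976 + 129928 = 4642904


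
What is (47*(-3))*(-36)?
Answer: 5076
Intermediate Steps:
(47*(-3))*(-36) = -141*(-36) = 5076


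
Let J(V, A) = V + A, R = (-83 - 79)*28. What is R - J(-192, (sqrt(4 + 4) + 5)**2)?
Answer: -4377 - 20*sqrt(2) ≈ -4405.3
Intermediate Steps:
R = -4536 (R = -162*28 = -4536)
J(V, A) = A + V
R - J(-192, (sqrt(4 + 4) + 5)**2) = -4536 - ((sqrt(4 + 4) + 5)**2 - 192) = -4536 - ((sqrt(8) + 5)**2 - 192) = -4536 - ((2*sqrt(2) + 5)**2 - 192) = -4536 - ((5 + 2*sqrt(2))**2 - 192) = -4536 - (-192 + (5 + 2*sqrt(2))**2) = -4536 + (192 - (5 + 2*sqrt(2))**2) = -4344 - (5 + 2*sqrt(2))**2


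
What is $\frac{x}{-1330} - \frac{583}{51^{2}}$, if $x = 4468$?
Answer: $- \frac{6198329}{1729665} \approx -3.5835$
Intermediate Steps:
$\frac{x}{-1330} - \frac{583}{51^{2}} = \frac{4468}{-1330} - \frac{583}{51^{2}} = 4468 \left(- \frac{1}{1330}\right) - \frac{583}{2601} = - \frac{2234}{665} - \frac{583}{2601} = - \frac{6198329}{1729665}$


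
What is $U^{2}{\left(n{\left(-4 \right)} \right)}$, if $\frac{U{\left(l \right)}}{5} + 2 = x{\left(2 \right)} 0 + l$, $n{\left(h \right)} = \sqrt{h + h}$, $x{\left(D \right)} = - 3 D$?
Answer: $100 \left(1 - i \sqrt{2}\right)^{2} \approx -100.0 - 282.84 i$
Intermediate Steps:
$n{\left(h \right)} = \sqrt{2} \sqrt{h}$ ($n{\left(h \right)} = \sqrt{2 h} = \sqrt{2} \sqrt{h}$)
$U{\left(l \right)} = -10 + 5 l$ ($U{\left(l \right)} = -10 + 5 \left(\left(-3\right) 2 \cdot 0 + l\right) = -10 + 5 \left(\left(-6\right) 0 + l\right) = -10 + 5 \left(0 + l\right) = -10 + 5 l$)
$U^{2}{\left(n{\left(-4 \right)} \right)} = \left(-10 + 5 \sqrt{2} \sqrt{-4}\right)^{2} = \left(-10 + 5 \sqrt{2} \cdot 2 i\right)^{2} = \left(-10 + 5 \cdot 2 i \sqrt{2}\right)^{2} = \left(-10 + 10 i \sqrt{2}\right)^{2}$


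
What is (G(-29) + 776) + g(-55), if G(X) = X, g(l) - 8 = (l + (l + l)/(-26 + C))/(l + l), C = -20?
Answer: 17376/23 ≈ 755.48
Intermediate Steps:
g(l) = 195/23 (g(l) = 8 + (l + (l + l)/(-26 - 20))/(l + l) = 8 + (l + (2*l)/(-46))/((2*l)) = 8 + (l + (2*l)*(-1/46))*(1/(2*l)) = 8 + (l - l/23)*(1/(2*l)) = 8 + (22*l/23)*(1/(2*l)) = 8 + 11/23 = 195/23)
(G(-29) + 776) + g(-55) = (-29 + 776) + 195/23 = 747 + 195/23 = 17376/23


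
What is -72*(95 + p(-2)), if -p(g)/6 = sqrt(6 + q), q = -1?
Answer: -6840 + 432*sqrt(5) ≈ -5874.0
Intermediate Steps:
p(g) = -6*sqrt(5) (p(g) = -6*sqrt(6 - 1) = -6*sqrt(5))
-72*(95 + p(-2)) = -72*(95 - 6*sqrt(5)) = -6840 + 432*sqrt(5)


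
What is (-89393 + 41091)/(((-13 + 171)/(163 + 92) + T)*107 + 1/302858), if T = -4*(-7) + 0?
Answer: -3730305014580/236497572443 ≈ -15.773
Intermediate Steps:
T = 28 (T = 28 + 0 = 28)
(-89393 + 41091)/(((-13 + 171)/(163 + 92) + T)*107 + 1/302858) = (-89393 + 41091)/(((-13 + 171)/(163 + 92) + 28)*107 + 1/302858) = -48302/((158/255 + 28)*107 + 1/302858) = -48302/((7298/255)*107 + 1/302858) = -48302/(780886/255 + 1/302858) = -48302/236497572443/77228790 = -48302*77228790/236497572443 = -3730305014580/236497572443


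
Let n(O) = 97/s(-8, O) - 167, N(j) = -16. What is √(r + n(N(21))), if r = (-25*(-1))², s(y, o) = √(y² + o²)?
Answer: √(183200 + 970*√5)/20 ≈ 21.527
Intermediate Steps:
s(y, o) = √(o² + y²)
n(O) = -167 + 97/√(64 + O²) (n(O) = 97/(√(O² + (-8)²)) - 167 = 97/(√(O² + 64)) - 167 = 97/(√(64 + O²)) - 167 = 97/√(64 + O²) - 167 = -167 + 97/√(64 + O²))
r = 625 (r = 25² = 625)
√(r + n(N(21))) = √(625 + (-167 + 97/√(64 + (-16)²))) = √(625 + (-167 + 97/√(64 + 256))) = √(625 + (-167 + 97/√320)) = √(625 + (-167 + 97*(√5/40))) = √(625 + (-167 + 97*√5/40)) = √(458 + 97*√5/40)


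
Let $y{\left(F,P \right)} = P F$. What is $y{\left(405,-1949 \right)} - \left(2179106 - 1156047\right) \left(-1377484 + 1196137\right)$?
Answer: $185527891128$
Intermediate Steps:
$y{\left(F,P \right)} = F P$
$y{\left(405,-1949 \right)} - \left(2179106 - 1156047\right) \left(-1377484 + 1196137\right) = 405 \left(-1949\right) - \left(2179106 - 1156047\right) \left(-1377484 + 1196137\right) = -789345 - 1023059 \left(-181347\right) = -789345 - -185528680473 = -789345 + 185528680473 = 185527891128$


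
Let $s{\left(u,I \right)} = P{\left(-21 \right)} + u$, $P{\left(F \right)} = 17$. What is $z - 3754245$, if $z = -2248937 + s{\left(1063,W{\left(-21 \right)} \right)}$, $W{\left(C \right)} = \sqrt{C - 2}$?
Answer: $-6002102$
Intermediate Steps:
$W{\left(C \right)} = \sqrt{-2 + C}$
$s{\left(u,I \right)} = 17 + u$
$z = -2247857$ ($z = -2248937 + \left(17 + 1063\right) = -2248937 + 1080 = -2247857$)
$z - 3754245 = -2247857 - 3754245 = -6002102$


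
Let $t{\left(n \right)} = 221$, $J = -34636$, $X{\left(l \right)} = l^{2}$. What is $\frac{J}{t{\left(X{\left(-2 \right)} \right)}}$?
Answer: $- \frac{34636}{221} \approx -156.72$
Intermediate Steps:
$\frac{J}{t{\left(X{\left(-2 \right)} \right)}} = - \frac{34636}{221}$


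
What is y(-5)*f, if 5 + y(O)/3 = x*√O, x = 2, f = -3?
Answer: 45 - 18*I*√5 ≈ 45.0 - 40.249*I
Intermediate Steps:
y(O) = -15 + 6*√O (y(O) = -15 + 3*(2*√O) = -15 + 6*√O)
y(-5)*f = (-15 + 6*√(-5))*(-3) = (-15 + 6*(I*√5))*(-3) = (-15 + 6*I*√5)*(-3) = 45 - 18*I*√5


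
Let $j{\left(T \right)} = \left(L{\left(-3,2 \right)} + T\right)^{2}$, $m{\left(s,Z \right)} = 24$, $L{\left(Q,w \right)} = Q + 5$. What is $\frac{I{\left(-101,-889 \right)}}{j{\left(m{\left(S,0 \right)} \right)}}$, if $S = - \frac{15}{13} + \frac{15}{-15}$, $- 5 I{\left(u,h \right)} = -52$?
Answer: $\frac{1}{65} \approx 0.015385$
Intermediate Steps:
$I{\left(u,h \right)} = \frac{52}{5}$ ($I{\left(u,h \right)} = \left(- \frac{1}{5}\right) \left(-52\right) = \frac{52}{5}$)
$L{\left(Q,w \right)} = 5 + Q$
$S = - \frac{28}{13}$ ($S = \left(-15\right) \frac{1}{13} + 15 \left(- \frac{1}{15}\right) = - \frac{15}{13} - 1 = - \frac{28}{13} \approx -2.1538$)
$j{\left(T \right)} = \left(2 + T\right)^{2}$ ($j{\left(T \right)} = \left(\left(5 - 3\right) + T\right)^{2} = \left(2 + T\right)^{2}$)
$\frac{I{\left(-101,-889 \right)}}{j{\left(m{\left(S,0 \right)} \right)}} = \frac{52}{5 \left(2 + 24\right)^{2}} = \frac{52}{5 \cdot 26^{2}} = \frac{52}{5 \cdot 676} = \frac{52}{5} \cdot \frac{1}{676} = \frac{1}{65}$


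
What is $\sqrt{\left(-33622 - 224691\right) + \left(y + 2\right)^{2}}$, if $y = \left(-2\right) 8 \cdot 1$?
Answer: $i \sqrt{258117} \approx 508.05 i$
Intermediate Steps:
$y = -16$ ($y = \left(-16\right) 1 = -16$)
$\sqrt{\left(-33622 - 224691\right) + \left(y + 2\right)^{2}} = \sqrt{\left(-33622 - 224691\right) + \left(-16 + 2\right)^{2}} = \sqrt{\left(-33622 - 224691\right) + \left(-14\right)^{2}} = \sqrt{-258313 + 196} = \sqrt{-258117} = i \sqrt{258117}$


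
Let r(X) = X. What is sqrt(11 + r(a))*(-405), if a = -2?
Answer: -1215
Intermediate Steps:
sqrt(11 + r(a))*(-405) = sqrt(11 - 2)*(-405) = sqrt(9)*(-405) = 3*(-405) = -1215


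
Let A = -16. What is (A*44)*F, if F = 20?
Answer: -14080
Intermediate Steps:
(A*44)*F = -16*44*20 = -704*20 = -14080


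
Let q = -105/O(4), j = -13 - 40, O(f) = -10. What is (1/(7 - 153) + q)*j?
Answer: -40598/73 ≈ -556.14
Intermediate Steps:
j = -53
q = 21/2 (q = -105/(-10) = -105*(-⅒) = 21/2 ≈ 10.500)
(1/(7 - 153) + q)*j = (1/(7 - 153) + 21/2)*(-53) = (1/(-146) + 21/2)*(-53) = (-1/146 + 21/2)*(-53) = (766/73)*(-53) = -40598/73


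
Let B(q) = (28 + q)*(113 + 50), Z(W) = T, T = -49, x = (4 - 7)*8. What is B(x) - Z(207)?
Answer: 701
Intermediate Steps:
x = -24 (x = -3*8 = -24)
Z(W) = -49
B(q) = 4564 + 163*q (B(q) = (28 + q)*163 = 4564 + 163*q)
B(x) - Z(207) = (4564 + 163*(-24)) - 1*(-49) = (4564 - 3912) + 49 = 652 + 49 = 701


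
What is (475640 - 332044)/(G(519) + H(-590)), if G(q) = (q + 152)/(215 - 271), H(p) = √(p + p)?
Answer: -5395763296/4150721 - 900634112*I*√295/4150721 ≈ -1300.0 - 3726.8*I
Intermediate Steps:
H(p) = √2*√p (H(p) = √(2*p) = √2*√p)
G(q) = -19/7 - q/56 (G(q) = (152 + q)/(-56) = (152 + q)*(-1/56) = -19/7 - q/56)
(475640 - 332044)/(G(519) + H(-590)) = (475640 - 332044)/((-19/7 - 1/56*519) + √2*√(-590)) = 143596/((-19/7 - 519/56) + √2*(I*√590)) = 143596/(-671/56 + 2*I*√295)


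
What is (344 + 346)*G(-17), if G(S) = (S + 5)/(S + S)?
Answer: 4140/17 ≈ 243.53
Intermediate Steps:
G(S) = (5 + S)/(2*S) (G(S) = (5 + S)/((2*S)) = (5 + S)*(1/(2*S)) = (5 + S)/(2*S))
(344 + 346)*G(-17) = (344 + 346)*((½)*(5 - 17)/(-17)) = 690*((½)*(-1/17)*(-12)) = 690*(6/17) = 4140/17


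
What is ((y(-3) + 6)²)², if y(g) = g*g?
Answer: 50625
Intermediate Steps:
y(g) = g²
((y(-3) + 6)²)² = (((-3)² + 6)²)² = ((9 + 6)²)² = (15²)² = 225² = 50625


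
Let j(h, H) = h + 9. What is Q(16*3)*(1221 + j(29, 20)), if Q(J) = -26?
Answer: -32734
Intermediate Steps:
j(h, H) = 9 + h
Q(16*3)*(1221 + j(29, 20)) = -26*(1221 + (9 + 29)) = -26*(1221 + 38) = -26*1259 = -32734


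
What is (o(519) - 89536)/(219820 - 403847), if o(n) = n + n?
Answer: 88498/184027 ≈ 0.48090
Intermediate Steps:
o(n) = 2*n
(o(519) - 89536)/(219820 - 403847) = (2*519 - 89536)/(219820 - 403847) = (1038 - 89536)/(-184027) = -88498*(-1/184027) = 88498/184027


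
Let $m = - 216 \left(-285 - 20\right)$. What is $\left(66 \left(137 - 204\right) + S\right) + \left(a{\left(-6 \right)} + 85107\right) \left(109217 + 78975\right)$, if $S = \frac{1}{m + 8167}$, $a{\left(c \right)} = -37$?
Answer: $\frac{1185454633315847}{74047} \approx 1.6009 \cdot 10^{10}$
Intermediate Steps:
$m = 65880$ ($m = \left(-216\right) \left(-305\right) = 65880$)
$S = \frac{1}{74047}$ ($S = \frac{1}{65880 + 8167} = \frac{1}{74047} \approx 1.3505 \cdot 10^{-5}$)
$\left(66 \left(137 - 204\right) + S\right) + \left(a{\left(-6 \right)} + 85107\right) \left(109217 + 78975\right) = \left(66 \left(137 - 204\right) + \frac{1}{74047}\right) + \left(-37 + 85107\right) \left(109217 + 78975\right) = \left(66 \left(-67\right) + \frac{1}{74047}\right) + 85070 \cdot 188192 = \left(-4422 + \frac{1}{74047}\right) + 16009493440 = - \frac{327435833}{74047} + 16009493440 = \frac{1185454633315847}{74047}$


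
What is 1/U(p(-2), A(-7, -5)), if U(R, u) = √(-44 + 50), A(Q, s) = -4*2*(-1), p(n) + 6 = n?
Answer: √6/6 ≈ 0.40825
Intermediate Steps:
p(n) = -6 + n
A(Q, s) = 8 (A(Q, s) = -8*(-1) = 8)
U(R, u) = √6
1/U(p(-2), A(-7, -5)) = 1/(√6) = √6/6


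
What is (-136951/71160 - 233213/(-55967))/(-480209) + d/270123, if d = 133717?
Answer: 28414386325672105579/57400717052034209560 ≈ 0.49502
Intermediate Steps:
(-136951/71160 - 233213/(-55967))/(-480209) + d/270123 = (-136951/71160 - 233213/(-55967))/(-480209) + 133717/270123 = (-136951*1/71160 - 233213*(-1/55967))*(-1/480209) + 133717*(1/270123) = (-136951/71160 + 233213/55967)*(-1/480209) + 133717/270123 = (8930700463/3982611720)*(-1/480209) + 133717/270123 = -8930700463/1912485991449480 + 133717/270123 = 28414386325672105579/57400717052034209560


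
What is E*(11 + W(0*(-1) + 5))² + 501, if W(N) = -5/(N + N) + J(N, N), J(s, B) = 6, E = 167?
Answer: 183867/4 ≈ 45967.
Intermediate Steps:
W(N) = 6 - 5/(2*N) (W(N) = -5/(N + N) + 6 = -5/(2*N) + 6 = 6 - 5/(2*N))
E*(11 + W(0*(-1) + 5))² + 501 = 167*(11 + (6 - 5/(2*(0*(-1) + 5))))² + 501 = 167*(11 + (6 - 5/(2*(0 + 5))))² + 501 = 167*(11 + (6 - 5/2/5))² + 501 = 167*(11 + (6 - 5/2*⅕))² + 501 = 167*(11 + (6 - ½))² + 501 = 167*(11 + 11/2)² + 501 = 167*(33/2)² + 501 = 167*(1089/4) + 501 = 181863/4 + 501 = 183867/4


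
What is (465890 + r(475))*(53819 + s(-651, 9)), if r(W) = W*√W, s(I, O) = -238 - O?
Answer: 24958659080 + 127233500*√19 ≈ 2.5513e+10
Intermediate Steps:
r(W) = W^(3/2)
(465890 + r(475))*(53819 + s(-651, 9)) = (465890 + 475^(3/2))*(53819 + (-238 - 1*9)) = (465890 + 2375*√19)*(53819 + (-238 - 9)) = (465890 + 2375*√19)*(53819 - 247) = (465890 + 2375*√19)*53572 = 24958659080 + 127233500*√19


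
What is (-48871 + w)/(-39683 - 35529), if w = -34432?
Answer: 83303/75212 ≈ 1.1076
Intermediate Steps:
(-48871 + w)/(-39683 - 35529) = (-48871 - 34432)/(-39683 - 35529) = -83303/(-75212) = -83303*(-1/75212) = 83303/75212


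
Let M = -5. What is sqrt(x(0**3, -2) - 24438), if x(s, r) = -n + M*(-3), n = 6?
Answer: I*sqrt(24429) ≈ 156.3*I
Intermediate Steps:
x(s, r) = 9 (x(s, r) = -1*6 - 5*(-3) = -6 + 15 = 9)
sqrt(x(0**3, -2) - 24438) = sqrt(9 - 24438) = sqrt(-24429) = I*sqrt(24429)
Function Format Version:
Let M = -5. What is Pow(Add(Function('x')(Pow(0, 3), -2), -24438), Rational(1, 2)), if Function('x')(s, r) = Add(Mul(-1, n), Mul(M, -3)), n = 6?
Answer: Mul(I, Pow(24429, Rational(1, 2))) ≈ Mul(156.30, I)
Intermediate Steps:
Function('x')(s, r) = 9 (Function('x')(s, r) = Add(Mul(-1, 6), Mul(-5, -3)) = Add(-6, 15) = 9)
Pow(Add(Function('x')(Pow(0, 3), -2), -24438), Rational(1, 2)) = Pow(Add(9, -24438), Rational(1, 2)) = Pow(-24429, Rational(1, 2)) = Mul(I, Pow(24429, Rational(1, 2)))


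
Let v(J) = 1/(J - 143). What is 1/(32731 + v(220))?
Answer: 77/2520288 ≈ 3.0552e-5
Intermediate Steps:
v(J) = 1/(-143 + J)
1/(32731 + v(220)) = 1/(32731 + 1/(-143 + 220)) = 1/(32731 + 1/77) = 1/(2520288/77) = 77/2520288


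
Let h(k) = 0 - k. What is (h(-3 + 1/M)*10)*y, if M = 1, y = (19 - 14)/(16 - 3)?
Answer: 100/13 ≈ 7.6923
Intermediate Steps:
y = 5/13 ≈ 0.38462
h(k) = -k
(h(-3 + 1/M)*10)*y = (-(-3 + 1/1)*10)*(5/13) = (-(-3 + 1)*10)*(5/13) = (-1*(-2)*10)*(5/13) = (2*10)*(5/13) = 20*(5/13) = 100/13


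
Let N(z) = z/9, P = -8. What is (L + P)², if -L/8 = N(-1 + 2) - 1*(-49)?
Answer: 13017664/81 ≈ 1.6071e+5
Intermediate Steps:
N(z) = z/9 (N(z) = z*(⅑) = z/9)
L = -3536/9 (L = -8*((-1 + 2)/9 - 1*(-49)) = -8*((⅑)*1 + 49) = -8*(⅑ + 49) = -8*442/9 = -3536/9 ≈ -392.89)
(L + P)² = (-3536/9 - 8)² = (-3608/9)² = 13017664/81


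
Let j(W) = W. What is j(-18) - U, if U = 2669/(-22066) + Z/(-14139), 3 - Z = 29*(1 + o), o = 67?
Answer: -330679535/18352422 ≈ -18.018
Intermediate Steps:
Z = -1969 (Z = 3 - 29*(1 + 67) = 3 - 29*68 = 3 - 1*1972 = 3 - 1972 = -1969)
U = 335939/18352422 (U = 2669/(-22066) - 1969/(-14139) = 2669*(-1/22066) - 1969*(-1/14139) = -157/1298 + 1969/14139 = 335939/18352422 ≈ 0.018305)
j(-18) - U = -18 - 1*335939/18352422 = -18 - 335939/18352422 = -330679535/18352422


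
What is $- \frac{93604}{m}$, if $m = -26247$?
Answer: $\frac{93604}{26247} \approx 3.5663$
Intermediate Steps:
$- \frac{93604}{m} = - \frac{93604}{-26247} = \left(-93604\right) \left(- \frac{1}{26247}\right) = \frac{93604}{26247}$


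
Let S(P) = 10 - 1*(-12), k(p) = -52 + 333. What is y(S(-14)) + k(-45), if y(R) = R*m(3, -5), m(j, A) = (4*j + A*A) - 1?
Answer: 1073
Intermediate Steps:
m(j, A) = -1 + A² + 4*j (m(j, A) = (4*j + A²) - 1 = (A² + 4*j) - 1 = -1 + A² + 4*j)
k(p) = 281
S(P) = 22 (S(P) = 10 + 12 = 22)
y(R) = 36*R (y(R) = R*(-1 + (-5)² + 4*3) = R*(-1 + 25 + 12) = R*36 = 36*R)
y(S(-14)) + k(-45) = 36*22 + 281 = 792 + 281 = 1073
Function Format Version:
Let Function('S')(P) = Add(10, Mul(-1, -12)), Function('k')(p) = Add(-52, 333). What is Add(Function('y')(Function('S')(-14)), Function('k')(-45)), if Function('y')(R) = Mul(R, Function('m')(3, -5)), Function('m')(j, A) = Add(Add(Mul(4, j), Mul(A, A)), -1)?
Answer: 1073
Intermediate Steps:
Function('m')(j, A) = Add(-1, Pow(A, 2), Mul(4, j)) (Function('m')(j, A) = Add(Add(Mul(4, j), Pow(A, 2)), -1) = Add(Add(Pow(A, 2), Mul(4, j)), -1) = Add(-1, Pow(A, 2), Mul(4, j)))
Function('k')(p) = 281
Function('S')(P) = 22 (Function('S')(P) = Add(10, 12) = 22)
Function('y')(R) = Mul(36, R) (Function('y')(R) = Mul(R, Add(-1, Pow(-5, 2), Mul(4, 3))) = Mul(R, Add(-1, 25, 12)) = Mul(R, 36) = Mul(36, R))
Add(Function('y')(Function('S')(-14)), Function('k')(-45)) = Add(Mul(36, 22), 281) = Add(792, 281) = 1073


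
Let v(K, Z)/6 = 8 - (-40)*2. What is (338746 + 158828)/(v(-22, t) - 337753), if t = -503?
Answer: -71082/48175 ≈ -1.4755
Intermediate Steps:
v(K, Z) = 528 (v(K, Z) = 6*(8 - (-40)*2) = 6*(8 - 10*(-8)) = 6*(8 + 80) = 6*88 = 528)
(338746 + 158828)/(v(-22, t) - 337753) = (338746 + 158828)/(528 - 337753) = 497574/(-337225) = 497574*(-1/337225) = -71082/48175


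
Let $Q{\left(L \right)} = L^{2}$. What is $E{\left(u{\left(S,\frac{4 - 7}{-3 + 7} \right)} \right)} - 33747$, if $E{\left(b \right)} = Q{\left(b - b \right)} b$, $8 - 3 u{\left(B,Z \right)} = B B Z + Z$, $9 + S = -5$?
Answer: $-33747$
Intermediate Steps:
$S = -14$ ($S = -9 - 5 = -14$)
$u{\left(B,Z \right)} = \frac{8}{3} - \frac{Z}{3} - \frac{Z B^{2}}{3}$ ($u{\left(B,Z \right)} = \frac{8}{3} - \frac{B B Z + Z}{3} = \frac{8}{3} - \frac{B^{2} Z + Z}{3} = \frac{8}{3} - \frac{Z B^{2} + Z}{3} = \frac{8}{3} - \frac{Z + Z B^{2}}{3} = \frac{8}{3} - \left(\frac{Z}{3} + \frac{Z B^{2}}{3}\right) = \frac{8}{3} - \frac{Z}{3} - \frac{Z B^{2}}{3}$)
$E{\left(b \right)} = 0$ ($E{\left(b \right)} = \left(b - b\right)^{2} b = 0^{2} b = 0 b = 0$)
$E{\left(u{\left(S,\frac{4 - 7}{-3 + 7} \right)} \right)} - 33747 = 0 - 33747 = -33747$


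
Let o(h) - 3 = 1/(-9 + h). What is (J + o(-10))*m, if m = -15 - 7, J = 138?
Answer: -58916/19 ≈ -3100.8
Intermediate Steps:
o(h) = 3 + 1/(-9 + h)
m = -22
(J + o(-10))*m = (138 + (-26 + 3*(-10))/(-9 - 10))*(-22) = (138 + (-26 - 30)/(-19))*(-22) = (138 - 1/19*(-56))*(-22) = (138 + 56/19)*(-22) = (2678/19)*(-22) = -58916/19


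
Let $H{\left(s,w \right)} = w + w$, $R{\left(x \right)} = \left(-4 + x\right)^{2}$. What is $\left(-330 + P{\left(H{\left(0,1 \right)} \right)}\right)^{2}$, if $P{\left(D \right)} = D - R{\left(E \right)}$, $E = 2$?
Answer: $110224$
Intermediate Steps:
$H{\left(s,w \right)} = 2 w$
$P{\left(D \right)} = -4 + D$ ($P{\left(D \right)} = D - \left(-4 + 2\right)^{2} = D - \left(-2\right)^{2} = D - 4 = -4 + D$)
$\left(-330 + P{\left(H{\left(0,1 \right)} \right)}\right)^{2} = \left(-330 + \left(-4 + 2 \cdot 1\right)\right)^{2} = \left(-330 + \left(-4 + 2\right)\right)^{2} = \left(-330 - 2\right)^{2} = \left(-332\right)^{2} = 110224$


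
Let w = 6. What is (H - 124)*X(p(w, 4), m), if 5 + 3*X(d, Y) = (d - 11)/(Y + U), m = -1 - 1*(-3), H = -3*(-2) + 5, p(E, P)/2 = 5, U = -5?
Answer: 1582/9 ≈ 175.78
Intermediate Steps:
p(E, P) = 10 (p(E, P) = 2*5 = 10)
H = 11 (H = 6 + 5 = 11)
m = 2 (m = -1 + 3 = 2)
X(d, Y) = -5/3 + (-11 + d)/(3*(-5 + Y)) (X(d, Y) = -5/3 + ((d - 11)/(Y - 5))/3 = -5/3 + ((-11 + d)/(-5 + Y))/3 = -5/3 + (-11 + d)/(3*(-5 + Y)))
(H - 124)*X(p(w, 4), m) = (11 - 124)*((14 + 10 - 5*2)/(3*(-5 + 2))) = -113*(14 + 10 - 10)/(3*(-3)) = -113*(-1)*14/(3*3) = -113*(-14/9) = 1582/9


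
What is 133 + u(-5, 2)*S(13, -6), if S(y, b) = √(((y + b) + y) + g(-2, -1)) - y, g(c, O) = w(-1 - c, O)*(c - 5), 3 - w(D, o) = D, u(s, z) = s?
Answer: 198 - 5*√6 ≈ 185.75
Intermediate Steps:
w(D, o) = 3 - D
g(c, O) = (-5 + c)*(4 + c) (g(c, O) = (3 - (-1 - c))*(c - 5) = (3 + (1 + c))*(-5 + c) = (4 + c)*(-5 + c) = (-5 + c)*(4 + c))
S(y, b) = √(-14 + b + 2*y) - y (S(y, b) = √(((y + b) + y) + (-5 - 2)*(4 - 2)) - y = √(((b + y) + y) - 7*2) - y = √((b + 2*y) - 14) - y = √(-14 + b + 2*y) - y)
133 + u(-5, 2)*S(13, -6) = 133 - 5*(√(-14 - 6 + 2*13) - 1*13) = 133 - 5*(√(-14 - 6 + 26) - 13) = 133 - 5*(√6 - 13) = 133 - 5*(-13 + √6) = 133 + (65 - 5*√6) = 198 - 5*√6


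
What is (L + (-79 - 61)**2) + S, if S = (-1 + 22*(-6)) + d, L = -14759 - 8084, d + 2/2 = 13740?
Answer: 10363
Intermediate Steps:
d = 13739 (d = -1 + 13740 = 13739)
L = -22843
S = 13606 (S = (-1 + 22*(-6)) + 13739 = (-1 - 132) + 13739 = -133 + 13739 = 13606)
(L + (-79 - 61)**2) + S = (-22843 + (-79 - 61)**2) + 13606 = (-22843 + (-140)**2) + 13606 = (-22843 + 19600) + 13606 = -3243 + 13606 = 10363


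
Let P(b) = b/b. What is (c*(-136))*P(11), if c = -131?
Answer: 17816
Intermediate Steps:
P(b) = 1
(c*(-136))*P(11) = -131*(-136)*1 = 17816*1 = 17816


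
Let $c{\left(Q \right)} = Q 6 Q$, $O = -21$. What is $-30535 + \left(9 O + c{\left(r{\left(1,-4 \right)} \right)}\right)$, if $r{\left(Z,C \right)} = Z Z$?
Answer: $-30718$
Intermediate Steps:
$r{\left(Z,C \right)} = Z^{2}$
$c{\left(Q \right)} = 6 Q^{2}$ ($c{\left(Q \right)} = 6 Q Q = 6 Q^{2}$)
$-30535 + \left(9 O + c{\left(r{\left(1,-4 \right)} \right)}\right) = -30535 + \left(9 \left(-21\right) + 6 \left(1^{2}\right)^{2}\right) = -30535 - \left(189 - 6 \cdot 1^{2}\right) = -30535 + \left(-189 + 6 \cdot 1\right) = -30535 + \left(-189 + 6\right) = -30535 - 183 = -30718$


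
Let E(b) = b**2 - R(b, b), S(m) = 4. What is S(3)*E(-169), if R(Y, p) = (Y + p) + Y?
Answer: 116272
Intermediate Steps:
R(Y, p) = p + 2*Y
E(b) = b**2 - 3*b (E(b) = b**2 - (b + 2*b) = b**2 - 3*b)
S(3)*E(-169) = 4*(-169*(-3 - 169)) = 4*(-169*(-172)) = 4*29068 = 116272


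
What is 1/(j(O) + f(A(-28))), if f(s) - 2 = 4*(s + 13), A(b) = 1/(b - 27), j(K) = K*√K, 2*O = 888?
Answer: -81565/132382282222 + 671550*√111/66191141111 ≈ 0.00010627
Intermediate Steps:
O = 444 (O = (½)*888 = 444)
j(K) = K^(3/2)
A(b) = 1/(-27 + b)
f(s) = 54 + 4*s (f(s) = 2 + 4*(s + 13) = 2 + 4*(13 + s) = 2 + (52 + 4*s) = 54 + 4*s)
1/(j(O) + f(A(-28))) = 1/(444^(3/2) + (54 + 4/(-27 - 28))) = 1/(888*√111 + (54 + 4/(-55))) = 1/(888*√111 + (54 + 4*(-1/55))) = 1/(888*√111 + (54 - 4/55)) = 1/(888*√111 + 2966/55) = 1/(2966/55 + 888*√111)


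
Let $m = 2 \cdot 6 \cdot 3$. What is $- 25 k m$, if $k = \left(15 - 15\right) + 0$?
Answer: $0$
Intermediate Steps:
$m = 36$ ($m = 12 \cdot 3 = 36$)
$k = 0$ ($k = 0 + 0 = 0$)
$- 25 k m = \left(-25\right) 0 \cdot 36 = 0 \cdot 36 = 0$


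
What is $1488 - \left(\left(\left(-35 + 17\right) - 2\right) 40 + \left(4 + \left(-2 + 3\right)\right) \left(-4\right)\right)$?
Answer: $2308$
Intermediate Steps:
$1488 - \left(\left(\left(-35 + 17\right) - 2\right) 40 + \left(4 + \left(-2 + 3\right)\right) \left(-4\right)\right) = 1488 - \left(\left(-18 - 2\right) 40 + \left(4 + 1\right) \left(-4\right)\right) = 1488 - \left(\left(-20\right) 40 + 5 \left(-4\right)\right) = 1488 - \left(-800 - 20\right) = 1488 - -820 = 1488 + 820 = 2308$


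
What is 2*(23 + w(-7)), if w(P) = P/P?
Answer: 48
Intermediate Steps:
w(P) = 1
2*(23 + w(-7)) = 2*(23 + 1) = 2*24 = 48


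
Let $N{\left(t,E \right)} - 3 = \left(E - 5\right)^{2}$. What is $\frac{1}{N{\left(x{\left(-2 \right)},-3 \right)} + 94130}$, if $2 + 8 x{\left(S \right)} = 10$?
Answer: $\frac{1}{94197} \approx 1.0616 \cdot 10^{-5}$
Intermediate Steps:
$x{\left(S \right)} = 1$ ($x{\left(S \right)} = - \frac{1}{4} + \frac{1}{8} \cdot 10 = - \frac{1}{4} + \frac{5}{4} = 1$)
$N{\left(t,E \right)} = 3 + \left(-5 + E\right)^{2}$ ($N{\left(t,E \right)} = 3 + \left(E - 5\right)^{2} = 3 + \left(-5 + E\right)^{2}$)
$\frac{1}{N{\left(x{\left(-2 \right)},-3 \right)} + 94130} = \frac{1}{\left(3 + \left(-5 - 3\right)^{2}\right) + 94130} = \frac{1}{\left(3 + \left(-8\right)^{2}\right) + 94130} = \frac{1}{\left(3 + 64\right) + 94130} = \frac{1}{67 + 94130} = \frac{1}{94197}$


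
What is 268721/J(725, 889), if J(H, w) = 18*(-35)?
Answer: -268721/630 ≈ -426.54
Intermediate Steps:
J(H, w) = -630
268721/J(725, 889) = 268721/(-630) = 268721*(-1/630) = -268721/630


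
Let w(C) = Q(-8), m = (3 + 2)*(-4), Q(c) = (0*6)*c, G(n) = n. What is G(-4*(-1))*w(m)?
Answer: 0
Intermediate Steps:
Q(c) = 0 (Q(c) = 0*c = 0)
m = -20 (m = 5*(-4) = -20)
w(C) = 0
G(-4*(-1))*w(m) = -4*(-1)*0 = 4*0 = 0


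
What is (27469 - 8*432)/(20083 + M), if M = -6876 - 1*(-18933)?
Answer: 24013/32140 ≈ 0.74714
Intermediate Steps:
M = 12057 (M = -6876 + 18933 = 12057)
(27469 - 8*432)/(20083 + M) = (27469 - 8*432)/(20083 + 12057) = (27469 - 3456)/32140 = 24013*(1/32140) = 24013/32140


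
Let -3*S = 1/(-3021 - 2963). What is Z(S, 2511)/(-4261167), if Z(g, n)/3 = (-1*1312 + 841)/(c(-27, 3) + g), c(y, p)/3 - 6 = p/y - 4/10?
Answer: 4697440/233267802513 ≈ 2.0138e-5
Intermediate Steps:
S = 1/17952 (S = -1/(3*(-3021 - 2963)) = -1/3/(-5984) = -1/3*(-1/5984) = 1/17952 ≈ 5.5704e-5)
c(y, p) = 84/5 + 3*p/y (c(y, p) = 18 + 3*(p/y - 4/10) = 18 + 3*(p/y - 4*1/10) = 18 + 3*(p/y - 2/5) = 18 + 3*(-2/5 + p/y) = 18 + (-6/5 + 3*p/y) = 84/5 + 3*p/y)
Z(g, n) = -1413/(247/15 + g) (Z(g, n) = 3*((-1*1312 + 841)/((84/5 + 3*3/(-27)) + g)) = 3*((-1312 + 841)/((84/5 + 3*3*(-1/27)) + g)) = 3*(-471/((84/5 - 1/3) + g)) = 3*(-471/(247/15 + g)) = -1413/(247/15 + g))
Z(S, 2511)/(-4261167) = -21195/(247 + 15*(1/17952))/(-4261167) = -21195/(247 + 5/5984)*(-1/4261167) = -21195/1478053/5984*(-1/4261167) = -21195*5984/1478053*(-1/4261167) = -126830880/1478053*(-1/4261167) = 4697440/233267802513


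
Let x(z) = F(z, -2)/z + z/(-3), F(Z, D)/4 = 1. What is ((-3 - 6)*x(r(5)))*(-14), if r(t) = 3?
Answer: 42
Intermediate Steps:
F(Z, D) = 4 (F(Z, D) = 4*1 = 4)
x(z) = 4/z - z/3 (x(z) = 4/z + z/(-3) = 4/z + z*(-⅓) = 4/z - z/3)
((-3 - 6)*x(r(5)))*(-14) = ((-3 - 6)*(4/3 - ⅓*3))*(-14) = -9*(4*(⅓) - 1)*(-14) = -9*(4/3 - 1)*(-14) = -9*⅓*(-14) = -3*(-14) = 42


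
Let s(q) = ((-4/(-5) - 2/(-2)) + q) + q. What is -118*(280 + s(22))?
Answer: -192222/5 ≈ -38444.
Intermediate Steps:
s(q) = 9/5 + 2*q (s(q) = ((-4*(-⅕) - 2*(-½)) + q) + q = ((⅘ + 1) + q) + q = (9/5 + q) + q = 9/5 + 2*q)
-118*(280 + s(22)) = -118*(280 + (9/5 + 2*22)) = -118*(280 + (9/5 + 44)) = -118*(280 + 229/5) = -118*1629/5 = -192222/5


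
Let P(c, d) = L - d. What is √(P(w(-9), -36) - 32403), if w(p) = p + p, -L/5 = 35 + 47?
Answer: I*√32777 ≈ 181.04*I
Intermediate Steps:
L = -410 (L = -5*(35 + 47) = -5*82 = -410)
w(p) = 2*p
P(c, d) = -410 - d
√(P(w(-9), -36) - 32403) = √((-410 - 1*(-36)) - 32403) = √((-410 + 36) - 32403) = √(-374 - 32403) = √(-32777) = I*√32777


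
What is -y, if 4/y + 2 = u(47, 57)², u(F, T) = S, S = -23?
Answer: -4/527 ≈ -0.0075901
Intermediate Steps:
u(F, T) = -23
y = 4/527 (y = 4/(-2 + (-23)²) = 4/(-2 + 529) = 4/527 ≈ 0.0075901)
-y = -1*4/527 = -4/527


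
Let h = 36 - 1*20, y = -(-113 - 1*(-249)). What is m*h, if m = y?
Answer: -2176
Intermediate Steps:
y = -136 (y = -(-113 + 249) = -1*136 = -136)
m = -136
h = 16 (h = 36 - 20 = 16)
m*h = -136*16 = -2176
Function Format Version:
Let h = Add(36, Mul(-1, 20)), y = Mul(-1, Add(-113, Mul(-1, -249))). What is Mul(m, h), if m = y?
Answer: -2176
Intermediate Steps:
y = -136 (y = Mul(-1, Add(-113, 249)) = Mul(-1, 136) = -136)
m = -136
h = 16 (h = Add(36, -20) = 16)
Mul(m, h) = Mul(-136, 16) = -2176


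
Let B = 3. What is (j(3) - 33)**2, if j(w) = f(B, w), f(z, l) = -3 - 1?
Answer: 1369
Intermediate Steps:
f(z, l) = -4
j(w) = -4
(j(3) - 33)**2 = (-4 - 33)**2 = (-37)**2 = 1369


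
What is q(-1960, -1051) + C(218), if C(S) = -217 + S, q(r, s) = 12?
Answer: 13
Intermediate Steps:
q(-1960, -1051) + C(218) = 12 + (-217 + 218) = 12 + 1 = 13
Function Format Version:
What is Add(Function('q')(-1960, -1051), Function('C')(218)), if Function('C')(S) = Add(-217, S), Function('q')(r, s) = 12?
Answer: 13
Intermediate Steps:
Add(Function('q')(-1960, -1051), Function('C')(218)) = Add(12, Add(-217, 218)) = Add(12, 1) = 13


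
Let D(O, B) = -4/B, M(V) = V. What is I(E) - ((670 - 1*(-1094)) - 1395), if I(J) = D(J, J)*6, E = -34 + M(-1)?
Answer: -12891/35 ≈ -368.31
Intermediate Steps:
E = -35 (E = -34 - 1 = -35)
I(J) = -24/J (I(J) = -4/J*6 = -24/J)
I(E) - ((670 - 1*(-1094)) - 1395) = -24/(-35) - ((670 - 1*(-1094)) - 1395) = -24*(-1/35) - ((670 + 1094) - 1395) = 24/35 - (1764 - 1395) = 24/35 - 1*369 = 24/35 - 369 = -12891/35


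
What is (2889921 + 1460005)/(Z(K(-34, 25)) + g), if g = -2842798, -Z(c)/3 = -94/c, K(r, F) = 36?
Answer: -26099556/17056741 ≈ -1.5302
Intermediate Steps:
Z(c) = 282/c (Z(c) = -(-282)/c = 282/c)
(2889921 + 1460005)/(Z(K(-34, 25)) + g) = (2889921 + 1460005)/(282/36 - 2842798) = 4349926/(282*(1/36) - 2842798) = 4349926/(47/6 - 2842798) = 4349926/(-17056741/6) = 4349926*(-6/17056741) = -26099556/17056741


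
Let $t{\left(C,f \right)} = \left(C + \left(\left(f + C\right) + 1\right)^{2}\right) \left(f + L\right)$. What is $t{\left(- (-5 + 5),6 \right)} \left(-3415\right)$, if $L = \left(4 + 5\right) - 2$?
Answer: $-2175355$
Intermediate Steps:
$L = 7$ ($L = 9 - 2 = 7$)
$t{\left(C,f \right)} = \left(7 + f\right) \left(C + \left(1 + C + f\right)^{2}\right)$ ($t{\left(C,f \right)} = \left(C + \left(\left(f + C\right) + 1\right)^{2}\right) \left(f + 7\right) = \left(C + \left(\left(C + f\right) + 1\right)^{2}\right) \left(7 + f\right) = \left(C + \left(1 + C + f\right)^{2}\right) \left(7 + f\right) = \left(7 + f\right) \left(C + \left(1 + C + f\right)^{2}\right)$)
$t{\left(- (-5 + 5),6 \right)} \left(-3415\right) = \left(7 \left(- (-5 + 5)\right) + 7 \left(1 - \left(-5 + 5\right) + 6\right)^{2} + - (-5 + 5) 6 + 6 \left(1 - \left(-5 + 5\right) + 6\right)^{2}\right) \left(-3415\right) = \left(7 \left(\left(-1\right) 0\right) + 7 \left(1 - 0 + 6\right)^{2} + \left(-1\right) 0 \cdot 6 + 6 \left(1 - 0 + 6\right)^{2}\right) \left(-3415\right) = \left(7 \cdot 0 + 7 \left(1 + 0 + 6\right)^{2} + 0 \cdot 6 + 6 \left(1 + 0 + 6\right)^{2}\right) \left(-3415\right) = \left(0 + 7 \cdot 7^{2} + 0 + 6 \cdot 7^{2}\right) \left(-3415\right) = \left(0 + 7 \cdot 49 + 0 + 6 \cdot 49\right) \left(-3415\right) = \left(0 + 343 + 0 + 294\right) \left(-3415\right) = 637 \left(-3415\right) = -2175355$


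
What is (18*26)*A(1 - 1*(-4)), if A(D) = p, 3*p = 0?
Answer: 0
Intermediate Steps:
p = 0 (p = (⅓)*0 = 0)
A(D) = 0
(18*26)*A(1 - 1*(-4)) = (18*26)*0 = 468*0 = 0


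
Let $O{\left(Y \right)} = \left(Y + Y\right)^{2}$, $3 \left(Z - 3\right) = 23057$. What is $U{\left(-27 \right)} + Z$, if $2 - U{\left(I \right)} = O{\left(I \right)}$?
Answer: $\frac{14324}{3} \approx 4774.7$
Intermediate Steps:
$Z = \frac{23066}{3}$ ($Z = 3 + \frac{1}{3} \cdot 23057 = 3 + \frac{23057}{3} = \frac{23066}{3} \approx 7688.7$)
$O{\left(Y \right)} = 4 Y^{2}$ ($O{\left(Y \right)} = \left(2 Y\right)^{2} = 4 Y^{2}$)
$U{\left(I \right)} = 2 - 4 I^{2}$
$U{\left(-27 \right)} + Z = \left(2 - 4 \left(-27\right)^{2}\right) + \frac{23066}{3} = \left(2 - 2916\right) + \frac{23066}{3} = -2914 + \frac{23066}{3} = \frac{14324}{3}$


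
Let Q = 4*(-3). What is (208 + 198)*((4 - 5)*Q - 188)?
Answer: -71456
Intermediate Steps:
Q = -12
(208 + 198)*((4 - 5)*Q - 188) = (208 + 198)*((4 - 5)*(-12) - 188) = 406*(-1*(-12) - 188) = 406*(12 - 188) = 406*(-176) = -71456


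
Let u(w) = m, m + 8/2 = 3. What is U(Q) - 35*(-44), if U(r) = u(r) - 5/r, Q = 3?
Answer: 4612/3 ≈ 1537.3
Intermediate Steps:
m = -1 (m = -4 + 3 = -1)
u(w) = -1
U(r) = -1 - 5/r
U(Q) - 35*(-44) = (-5 - 1*3)/3 - 35*(-44) = (-5 - 3)/3 + 1540 = (⅓)*(-8) + 1540 = -8/3 + 1540 = 4612/3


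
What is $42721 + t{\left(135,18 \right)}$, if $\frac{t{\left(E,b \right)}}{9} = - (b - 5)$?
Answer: $42604$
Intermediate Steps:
$t{\left(E,b \right)} = 45 - 9 b$ ($t{\left(E,b \right)} = 9 \left(- (b - 5)\right) = 9 \left(- (-5 + b)\right) = 9 \left(5 - b\right) = 45 - 9 b$)
$42721 + t{\left(135,18 \right)} = 42721 + \left(45 - 162\right) = 42721 - 117 = 42604$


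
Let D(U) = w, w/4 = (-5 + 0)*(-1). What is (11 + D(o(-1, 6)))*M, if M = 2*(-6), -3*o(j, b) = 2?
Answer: -372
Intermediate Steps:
o(j, b) = -⅔ (o(j, b) = -⅓*2 = -⅔)
M = -12
w = 20 (w = 4*((-5 + 0)*(-1)) = 4*(-5*(-1)) = 4*5 = 20)
D(U) = 20
(11 + D(o(-1, 6)))*M = (11 + 20)*(-12) = 31*(-12) = -372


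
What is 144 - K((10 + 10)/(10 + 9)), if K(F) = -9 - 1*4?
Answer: 157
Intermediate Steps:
K(F) = -13 (K(F) = -9 - 4 = -13)
144 - K((10 + 10)/(10 + 9)) = 144 - 1*(-13) = 144 + 13 = 157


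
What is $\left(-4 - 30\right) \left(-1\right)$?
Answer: $34$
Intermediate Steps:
$\left(-4 - 30\right) \left(-1\right) = \left(-34\right) \left(-1\right) = 34$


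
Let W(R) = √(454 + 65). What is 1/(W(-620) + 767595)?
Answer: 255865/196400694502 - √519/589202083506 ≈ 1.3027e-6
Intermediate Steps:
W(R) = √519
1/(W(-620) + 767595) = 1/(√519 + 767595) = 1/(767595 + √519)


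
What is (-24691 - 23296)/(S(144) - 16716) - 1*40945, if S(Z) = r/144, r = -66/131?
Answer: -2151718312547/52555115 ≈ -40942.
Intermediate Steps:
r = -66/131 (r = -66*1/131 = -66/131 ≈ -0.50382)
S(Z) = -11/3144 (S(Z) = -66/131/144 = -66/131*1/144 = -11/3144)
(-24691 - 23296)/(S(144) - 16716) - 1*40945 = (-24691 - 23296)/(-11/3144 - 16716) - 1*40945 = -47987/(-52555115/3144) - 40945 = -47987*(-3144/52555115) - 40945 = 150871128/52555115 - 40945 = -2151718312547/52555115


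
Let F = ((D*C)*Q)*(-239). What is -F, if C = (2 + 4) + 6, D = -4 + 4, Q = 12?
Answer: 0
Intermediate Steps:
D = 0
C = 12 (C = 6 + 6 = 12)
F = 0 (F = ((0*12)*12)*(-239) = (0*12)*(-239) = 0*(-239) = 0)
-F = -1*0 = 0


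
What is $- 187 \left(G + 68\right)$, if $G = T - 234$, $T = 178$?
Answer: $-2244$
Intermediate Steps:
$G = -56$ ($G = 178 - 234 = -56$)
$- 187 \left(G + 68\right) = - 187 \left(-56 + 68\right) = \left(-187\right) 12 = -2244$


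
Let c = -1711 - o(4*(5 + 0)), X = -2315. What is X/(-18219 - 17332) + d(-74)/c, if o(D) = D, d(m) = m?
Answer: 6638039/61538781 ≈ 0.10787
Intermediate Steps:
c = -1731 (c = -1711 - 4*(5 + 0) = -1711 - 4*5 = -1711 - 1*20 = -1711 - 20 = -1731)
X/(-18219 - 17332) + d(-74)/c = -2315/(-18219 - 17332) - 74/(-1731) = -2315/(-35551) - 74*(-1/1731) = -2315*(-1/35551) + 74/1731 = 2315/35551 + 74/1731 = 6638039/61538781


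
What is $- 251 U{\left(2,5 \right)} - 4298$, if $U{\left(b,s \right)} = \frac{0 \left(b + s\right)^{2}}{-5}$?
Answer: $-4298$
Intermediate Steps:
$U{\left(b,s \right)} = 0$ ($U{\left(b,s \right)} = 0 \left(- \frac{1}{5}\right) = 0$)
$- 251 U{\left(2,5 \right)} - 4298 = \left(-251\right) 0 - 4298 = 0 - 4298 = -4298$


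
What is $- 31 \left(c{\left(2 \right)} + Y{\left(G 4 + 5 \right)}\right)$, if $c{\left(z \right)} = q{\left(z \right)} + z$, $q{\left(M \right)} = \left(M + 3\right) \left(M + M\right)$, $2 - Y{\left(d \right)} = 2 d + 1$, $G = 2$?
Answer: $93$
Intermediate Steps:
$Y{\left(d \right)} = 1 - 2 d$ ($Y{\left(d \right)} = 2 - \left(2 d + 1\right) = 2 - \left(1 + 2 d\right) = 1 - 2 d$)
$q{\left(M \right)} = 2 M \left(3 + M\right)$ ($q{\left(M \right)} = \left(3 + M\right) 2 M = 2 M \left(3 + M\right)$)
$c{\left(z \right)} = z + 2 z \left(3 + z\right)$ ($c{\left(z \right)} = 2 z \left(3 + z\right) + z = z + 2 z \left(3 + z\right)$)
$- 31 \left(c{\left(2 \right)} + Y{\left(G 4 + 5 \right)}\right) = - 31 \left(2 \left(7 + 2 \cdot 2\right) + \left(1 - 2 \left(2 \cdot 4 + 5\right)\right)\right) = - 31 \left(2 \left(7 + 4\right) + \left(1 - 2 \left(8 + 5\right)\right)\right) = - 31 \left(2 \cdot 11 + \left(1 - 26\right)\right) = - 31 \left(22 + \left(1 - 26\right)\right) = - 31 \left(22 - 25\right) = \left(-31\right) \left(-3\right) = 93$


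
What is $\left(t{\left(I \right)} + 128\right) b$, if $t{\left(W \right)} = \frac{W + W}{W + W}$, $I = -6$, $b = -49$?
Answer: $-6321$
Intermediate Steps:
$t{\left(W \right)} = 1$ ($t{\left(W \right)} = \frac{2 W}{2 W} = 2 W \frac{1}{2 W} = 1$)
$\left(t{\left(I \right)} + 128\right) b = \left(1 + 128\right) \left(-49\right) = 129 \left(-49\right) = -6321$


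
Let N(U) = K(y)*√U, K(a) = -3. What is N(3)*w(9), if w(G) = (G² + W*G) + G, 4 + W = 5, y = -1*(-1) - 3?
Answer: -297*√3 ≈ -514.42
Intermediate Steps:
y = -2 (y = 1 - 3 = -2)
W = 1 (W = -4 + 5 = 1)
w(G) = G² + 2*G (w(G) = (G² + 1*G) + G = (G² + G) + G = (G + G²) + G = G² + 2*G)
N(U) = -3*√U
N(3)*w(9) = (-3*√3)*(9*(2 + 9)) = (-3*√3)*(9*11) = -3*√3*99 = -297*√3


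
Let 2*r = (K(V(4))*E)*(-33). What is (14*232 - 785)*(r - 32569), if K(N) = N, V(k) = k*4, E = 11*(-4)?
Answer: -51607239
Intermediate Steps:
E = -44
V(k) = 4*k
r = 11616 (r = (((4*4)*(-44))*(-33))/2 = ((16*(-44))*(-33))/2 = (-704*(-33))/2 = (1/2)*23232 = 11616)
(14*232 - 785)*(r - 32569) = (14*232 - 785)*(11616 - 32569) = (3248 - 785)*(-20953) = 2463*(-20953) = -51607239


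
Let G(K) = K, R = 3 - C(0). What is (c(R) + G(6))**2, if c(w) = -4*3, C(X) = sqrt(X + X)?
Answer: 36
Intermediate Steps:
C(X) = sqrt(2)*sqrt(X) (C(X) = sqrt(2*X) = sqrt(2)*sqrt(X))
R = 3 (R = 3 - sqrt(2)*sqrt(0) = 3 - sqrt(2)*0 = 3 - 1*0 = 3 + 0 = 3)
c(w) = -12
(c(R) + G(6))**2 = (-12 + 6)**2 = (-6)**2 = 36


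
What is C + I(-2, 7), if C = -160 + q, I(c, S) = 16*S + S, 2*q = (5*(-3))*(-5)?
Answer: -7/2 ≈ -3.5000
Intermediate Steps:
q = 75/2 (q = ((5*(-3))*(-5))/2 = (-15*(-5))/2 = (1/2)*75 = 75/2 ≈ 37.500)
I(c, S) = 17*S
C = -245/2 (C = -160 + 75/2 = -245/2 ≈ -122.50)
C + I(-2, 7) = -245/2 + 17*7 = -245/2 + 119 = -7/2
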